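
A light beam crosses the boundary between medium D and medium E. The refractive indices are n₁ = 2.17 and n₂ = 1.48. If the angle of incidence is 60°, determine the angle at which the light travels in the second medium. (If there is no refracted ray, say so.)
sin θ₂ = (n₁/n₂)·sin θ₁ = 1.27 > 1, so there is no refracted ray — the light undergoes total internal reflection.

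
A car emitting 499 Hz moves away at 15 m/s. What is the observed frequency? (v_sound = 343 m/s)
f_obs = f·v/(v + v_s) = 478.1 Hz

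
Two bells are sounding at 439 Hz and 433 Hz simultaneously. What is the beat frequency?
6 Hz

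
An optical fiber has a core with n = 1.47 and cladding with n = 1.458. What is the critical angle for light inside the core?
θc = arcsin(n_cladding/n_core) = 82.67°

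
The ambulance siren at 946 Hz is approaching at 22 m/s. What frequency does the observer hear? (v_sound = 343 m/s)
f_obs = f·v/(v − v_s) = 1011 Hz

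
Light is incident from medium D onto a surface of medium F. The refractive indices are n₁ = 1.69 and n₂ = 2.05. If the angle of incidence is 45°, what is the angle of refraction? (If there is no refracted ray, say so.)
sin θ₂ = (n₁/n₂)·sin θ₁ = 0.5829 → θ₂ = 35.66°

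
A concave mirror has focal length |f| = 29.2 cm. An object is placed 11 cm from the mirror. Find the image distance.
f = +29.2 cm (concave); 1/di = 1/f − 1/do → di = -17.65 cm (virtual image, behind mirror)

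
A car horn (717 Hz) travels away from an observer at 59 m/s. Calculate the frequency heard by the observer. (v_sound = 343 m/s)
f_obs = f·v/(v + v_s) = 611.8 Hz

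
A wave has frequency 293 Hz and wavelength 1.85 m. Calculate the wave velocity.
v = fλ = 542.1 m/s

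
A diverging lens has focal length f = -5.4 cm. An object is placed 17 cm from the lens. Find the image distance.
1/di = 1/f − 1/do → di = -4.098 cm (virtual image)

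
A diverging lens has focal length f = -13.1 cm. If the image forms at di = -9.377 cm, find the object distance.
1/do = 1/f − 1/di → do = 32.99 cm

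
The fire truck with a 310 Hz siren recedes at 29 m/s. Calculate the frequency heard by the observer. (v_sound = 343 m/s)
f_obs = f·v/(v + v_s) = 285.8 Hz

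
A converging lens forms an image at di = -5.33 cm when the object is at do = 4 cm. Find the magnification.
M = −di/do = 1.333 (upright image)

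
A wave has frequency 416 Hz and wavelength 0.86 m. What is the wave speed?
v = fλ = 357.8 m/s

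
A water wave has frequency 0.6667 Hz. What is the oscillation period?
T = 1/f = 1.5 s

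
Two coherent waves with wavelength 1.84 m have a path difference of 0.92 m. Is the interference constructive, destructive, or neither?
destructive — path difference = 0.5λ, an odd multiple of λ/2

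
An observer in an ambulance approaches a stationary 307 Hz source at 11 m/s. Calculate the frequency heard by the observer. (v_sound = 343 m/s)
f_obs = f·(v + v_o)/v = 316.8 Hz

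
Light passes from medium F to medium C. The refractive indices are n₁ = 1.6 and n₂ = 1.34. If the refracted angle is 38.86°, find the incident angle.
sin θ₁ = (n₂/n₁)·sin θ₂ → θ₁ = 31.7°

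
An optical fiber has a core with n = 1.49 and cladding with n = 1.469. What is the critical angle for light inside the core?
θc = arcsin(n_cladding/n_core) = 80.37°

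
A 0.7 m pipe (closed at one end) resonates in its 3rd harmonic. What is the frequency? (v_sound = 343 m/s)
fₙ = nv/(4L) = 367.5 Hz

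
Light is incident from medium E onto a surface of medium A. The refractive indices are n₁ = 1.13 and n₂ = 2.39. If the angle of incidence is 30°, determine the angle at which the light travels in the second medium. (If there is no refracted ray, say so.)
sin θ₂ = (n₁/n₂)·sin θ₁ = 0.2364 → θ₂ = 13.67°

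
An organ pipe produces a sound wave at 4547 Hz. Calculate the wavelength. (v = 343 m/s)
λ = v/f = 0.07543 m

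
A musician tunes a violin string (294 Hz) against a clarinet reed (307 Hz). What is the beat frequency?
13 Hz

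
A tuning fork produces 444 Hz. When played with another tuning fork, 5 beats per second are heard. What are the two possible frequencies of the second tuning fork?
f₂ = 444 ± 5 Hz → 449 Hz or 439 Hz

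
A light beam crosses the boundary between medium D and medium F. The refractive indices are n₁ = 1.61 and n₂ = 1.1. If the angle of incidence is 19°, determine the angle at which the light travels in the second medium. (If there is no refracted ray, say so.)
sin θ₂ = (n₁/n₂)·sin θ₁ = 0.4765 → θ₂ = 28.46°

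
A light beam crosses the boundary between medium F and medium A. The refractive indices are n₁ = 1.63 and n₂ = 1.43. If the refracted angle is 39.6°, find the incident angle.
sin θ₁ = (n₂/n₁)·sin θ₂ → θ₁ = 34°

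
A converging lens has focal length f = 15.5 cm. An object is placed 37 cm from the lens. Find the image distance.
1/di = 1/f − 1/do → di = 26.67 cm (real image)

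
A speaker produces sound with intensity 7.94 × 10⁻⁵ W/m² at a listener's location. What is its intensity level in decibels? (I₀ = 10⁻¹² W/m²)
β = 10·log₁₀(I/I₀) = 79 dB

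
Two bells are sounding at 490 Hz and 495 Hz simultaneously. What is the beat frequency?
5 Hz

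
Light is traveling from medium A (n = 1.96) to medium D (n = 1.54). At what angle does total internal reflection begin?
θc = arcsin(n₂/n₁) = 51.79°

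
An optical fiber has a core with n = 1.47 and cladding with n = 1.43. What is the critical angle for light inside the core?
θc = arcsin(n_cladding/n_core) = 76.6°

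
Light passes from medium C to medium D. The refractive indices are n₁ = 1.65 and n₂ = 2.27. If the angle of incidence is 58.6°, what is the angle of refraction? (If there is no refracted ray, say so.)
sin θ₂ = (n₁/n₂)·sin θ₁ = 0.6204 → θ₂ = 38.35°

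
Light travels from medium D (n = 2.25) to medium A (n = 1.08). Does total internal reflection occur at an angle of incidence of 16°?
θc = arcsin(n₂/n₁) = 28.69°; 16° < θc, so no — the ray refracts.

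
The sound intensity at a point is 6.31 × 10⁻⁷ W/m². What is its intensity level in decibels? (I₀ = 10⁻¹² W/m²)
β = 10·log₁₀(I/I₀) = 58 dB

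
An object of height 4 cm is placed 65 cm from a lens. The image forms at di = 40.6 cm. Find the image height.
hi = (-di/do) × ho = -2.498 cm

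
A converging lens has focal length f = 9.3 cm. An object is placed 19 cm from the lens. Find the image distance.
1/di = 1/f − 1/do → di = 18.22 cm (real image)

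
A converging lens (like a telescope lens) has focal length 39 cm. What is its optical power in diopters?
P = 1/f = 2.564 D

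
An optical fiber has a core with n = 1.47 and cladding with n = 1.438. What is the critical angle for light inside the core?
θc = arcsin(n_cladding/n_core) = 78.02°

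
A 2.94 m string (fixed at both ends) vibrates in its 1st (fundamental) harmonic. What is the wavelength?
λₙ = 2L/n = 5.88 m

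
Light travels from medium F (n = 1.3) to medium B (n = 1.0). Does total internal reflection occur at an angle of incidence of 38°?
θc = arcsin(n₂/n₁) = 50.28°; 38° < θc, so no — the ray refracts.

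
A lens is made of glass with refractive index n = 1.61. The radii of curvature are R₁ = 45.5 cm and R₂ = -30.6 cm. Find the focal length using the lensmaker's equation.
1/f = (n − 1)(1/R₁ − 1/R₂) → f = 29.99 cm (converging lens)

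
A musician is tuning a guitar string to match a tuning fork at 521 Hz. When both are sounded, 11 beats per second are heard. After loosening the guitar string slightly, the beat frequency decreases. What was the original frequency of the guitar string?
532 Hz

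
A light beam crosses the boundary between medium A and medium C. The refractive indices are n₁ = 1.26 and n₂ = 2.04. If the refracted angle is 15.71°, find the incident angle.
sin θ₁ = (n₂/n₁)·sin θ₂ → θ₁ = 26°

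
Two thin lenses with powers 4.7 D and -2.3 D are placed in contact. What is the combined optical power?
P_total = P₁ + P₂ = 2.4 D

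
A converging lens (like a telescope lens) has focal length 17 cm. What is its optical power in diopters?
P = 1/f = 5.882 D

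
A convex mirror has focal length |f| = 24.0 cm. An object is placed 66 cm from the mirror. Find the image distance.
f = −24.0 cm (convex); 1/di = 1/f − 1/do → di = -17.6 cm (virtual image, behind mirror)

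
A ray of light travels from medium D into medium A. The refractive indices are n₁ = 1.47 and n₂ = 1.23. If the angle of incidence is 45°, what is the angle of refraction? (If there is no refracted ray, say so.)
sin θ₂ = (n₁/n₂)·sin θ₁ = 0.8451 → θ₂ = 57.68°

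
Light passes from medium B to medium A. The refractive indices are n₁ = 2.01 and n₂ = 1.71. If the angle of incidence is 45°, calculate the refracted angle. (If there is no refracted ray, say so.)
sin θ₂ = (n₁/n₂)·sin θ₁ = 0.8312 → θ₂ = 56.22°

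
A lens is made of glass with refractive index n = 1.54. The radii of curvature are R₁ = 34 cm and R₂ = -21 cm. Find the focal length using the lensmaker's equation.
1/f = (n − 1)(1/R₁ − 1/R₂) → f = 24.04 cm (converging lens)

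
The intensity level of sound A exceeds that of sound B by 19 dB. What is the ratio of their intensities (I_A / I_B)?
I_A/I_B = 10^(Δβ/10) = 79.43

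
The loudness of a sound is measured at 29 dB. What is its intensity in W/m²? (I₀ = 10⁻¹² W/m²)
I = I₀·10^(β/10) = 7.94 × 10⁻¹⁰ W/m²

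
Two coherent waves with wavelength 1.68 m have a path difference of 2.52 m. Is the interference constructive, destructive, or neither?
destructive — path difference = 1.5λ, an odd multiple of λ/2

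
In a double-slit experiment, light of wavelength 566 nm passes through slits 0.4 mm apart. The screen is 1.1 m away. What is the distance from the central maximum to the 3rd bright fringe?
y = mλL/d = 4.67 mm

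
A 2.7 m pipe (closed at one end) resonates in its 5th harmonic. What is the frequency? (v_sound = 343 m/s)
fₙ = nv/(4L) = 158.8 Hz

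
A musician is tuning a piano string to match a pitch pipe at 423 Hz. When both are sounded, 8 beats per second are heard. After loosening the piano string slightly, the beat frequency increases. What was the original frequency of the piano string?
415 Hz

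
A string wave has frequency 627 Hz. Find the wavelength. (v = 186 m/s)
λ = v/f = 0.2967 m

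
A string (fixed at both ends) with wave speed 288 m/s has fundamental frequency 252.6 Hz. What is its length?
L = v/(2f₁) = 0.5701 m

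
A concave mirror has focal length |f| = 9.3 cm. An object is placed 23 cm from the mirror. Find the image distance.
f = +9.3 cm (concave); 1/di = 1/f − 1/do → di = 15.61 cm (real image, in front of mirror)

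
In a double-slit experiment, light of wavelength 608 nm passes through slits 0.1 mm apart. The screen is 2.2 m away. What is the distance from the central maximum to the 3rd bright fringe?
y = mλL/d = 40.13 mm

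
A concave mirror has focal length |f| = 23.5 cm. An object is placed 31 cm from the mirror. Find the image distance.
f = +23.5 cm (concave); 1/di = 1/f − 1/do → di = 97.13 cm (real image, in front of mirror)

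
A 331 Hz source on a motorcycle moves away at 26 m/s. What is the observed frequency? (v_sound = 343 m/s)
f_obs = f·v/(v + v_s) = 307.7 Hz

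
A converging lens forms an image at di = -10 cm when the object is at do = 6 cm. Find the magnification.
M = −di/do = 1.667 (upright image)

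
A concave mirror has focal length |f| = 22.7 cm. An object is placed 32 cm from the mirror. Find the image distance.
f = +22.7 cm (concave); 1/di = 1/f − 1/do → di = 78.11 cm (real image, in front of mirror)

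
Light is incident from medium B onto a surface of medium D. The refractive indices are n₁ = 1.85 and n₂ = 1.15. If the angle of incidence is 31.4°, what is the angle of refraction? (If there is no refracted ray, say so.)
sin θ₂ = (n₁/n₂)·sin θ₁ = 0.8381 → θ₂ = 56.94°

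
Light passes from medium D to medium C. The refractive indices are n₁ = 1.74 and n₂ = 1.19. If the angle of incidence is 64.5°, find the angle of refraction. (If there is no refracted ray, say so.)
sin θ₂ = (n₁/n₂)·sin θ₁ = 1.32 > 1, so there is no refracted ray — the light undergoes total internal reflection.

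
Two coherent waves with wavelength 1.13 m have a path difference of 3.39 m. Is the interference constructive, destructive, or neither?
constructive — path difference = 3λ, a whole number of wavelengths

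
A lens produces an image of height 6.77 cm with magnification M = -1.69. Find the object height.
ho = |hi|/|M| = 4.006 cm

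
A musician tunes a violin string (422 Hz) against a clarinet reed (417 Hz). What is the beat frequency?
5 Hz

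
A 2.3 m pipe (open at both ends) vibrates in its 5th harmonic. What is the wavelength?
λₙ = 2L/n = 0.92 m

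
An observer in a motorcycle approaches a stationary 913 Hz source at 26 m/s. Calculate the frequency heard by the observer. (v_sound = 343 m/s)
f_obs = f·(v + v_o)/v = 982.2 Hz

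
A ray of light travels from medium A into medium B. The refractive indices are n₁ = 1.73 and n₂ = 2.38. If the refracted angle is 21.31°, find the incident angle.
sin θ₁ = (n₂/n₁)·sin θ₂ → θ₁ = 30°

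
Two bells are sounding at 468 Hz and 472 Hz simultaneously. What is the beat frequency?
4 Hz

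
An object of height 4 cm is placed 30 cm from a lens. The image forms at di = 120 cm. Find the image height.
hi = (-di/do) × ho = -16 cm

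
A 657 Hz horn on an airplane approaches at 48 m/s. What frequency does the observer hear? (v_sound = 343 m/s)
f_obs = f·v/(v − v_s) = 763.9 Hz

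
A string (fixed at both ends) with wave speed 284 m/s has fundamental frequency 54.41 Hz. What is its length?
L = v/(2f₁) = 2.61 m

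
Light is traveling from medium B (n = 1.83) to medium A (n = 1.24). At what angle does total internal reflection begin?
θc = arcsin(n₂/n₁) = 42.66°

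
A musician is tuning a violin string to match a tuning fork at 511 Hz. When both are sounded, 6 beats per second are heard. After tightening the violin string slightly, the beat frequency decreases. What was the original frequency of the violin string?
505 Hz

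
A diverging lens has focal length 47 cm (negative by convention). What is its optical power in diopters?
P = 1/f = -2.128 D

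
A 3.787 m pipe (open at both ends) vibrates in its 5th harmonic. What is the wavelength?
λₙ = 2L/n = 1.515 m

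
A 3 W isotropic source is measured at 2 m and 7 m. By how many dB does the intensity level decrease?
Δβ = 20·log₁₀(r₂/r₁) = 10.88 dB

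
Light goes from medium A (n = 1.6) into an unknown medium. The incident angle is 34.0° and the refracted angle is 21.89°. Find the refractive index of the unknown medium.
n₂ = n₁·sin θ₁ / sin θ₂ = 2.4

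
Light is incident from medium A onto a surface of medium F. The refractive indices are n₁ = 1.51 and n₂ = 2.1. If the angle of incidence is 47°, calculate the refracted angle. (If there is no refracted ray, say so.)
sin θ₂ = (n₁/n₂)·sin θ₁ = 0.5259 → θ₂ = 31.73°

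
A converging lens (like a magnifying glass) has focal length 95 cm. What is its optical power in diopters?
P = 1/f = 1.053 D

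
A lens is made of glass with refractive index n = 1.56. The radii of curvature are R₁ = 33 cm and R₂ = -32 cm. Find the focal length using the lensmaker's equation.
1/f = (n − 1)(1/R₁ − 1/R₂) → f = 29.01 cm (converging lens)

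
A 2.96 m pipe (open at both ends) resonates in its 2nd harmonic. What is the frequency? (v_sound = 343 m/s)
fₙ = nv/(2L) = 115.9 Hz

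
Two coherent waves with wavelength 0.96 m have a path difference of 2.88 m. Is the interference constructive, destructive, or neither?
constructive — path difference = 3λ, a whole number of wavelengths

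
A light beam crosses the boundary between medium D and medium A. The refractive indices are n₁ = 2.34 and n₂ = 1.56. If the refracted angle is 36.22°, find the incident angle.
sin θ₁ = (n₂/n₁)·sin θ₂ → θ₁ = 23.2°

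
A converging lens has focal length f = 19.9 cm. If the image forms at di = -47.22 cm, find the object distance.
1/do = 1/f − 1/di → do = 14 cm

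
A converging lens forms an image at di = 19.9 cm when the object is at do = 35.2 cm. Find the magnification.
M = −di/do = -0.5653 (inverted image)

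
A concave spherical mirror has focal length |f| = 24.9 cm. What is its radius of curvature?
R = 2|f| = 49.8 cm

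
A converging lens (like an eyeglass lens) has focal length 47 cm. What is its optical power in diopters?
P = 1/f = 2.128 D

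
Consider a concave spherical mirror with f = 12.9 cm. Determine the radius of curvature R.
R = 2|f| = 25.8 cm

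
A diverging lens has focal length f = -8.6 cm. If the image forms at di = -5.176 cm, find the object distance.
1/do = 1/f − 1/di → do = 13 cm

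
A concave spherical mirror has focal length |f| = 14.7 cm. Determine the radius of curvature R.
R = 2|f| = 29.4 cm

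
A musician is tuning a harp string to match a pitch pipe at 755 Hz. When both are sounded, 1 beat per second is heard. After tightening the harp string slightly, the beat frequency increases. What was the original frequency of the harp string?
756 Hz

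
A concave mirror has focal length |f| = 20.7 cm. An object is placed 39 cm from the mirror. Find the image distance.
f = +20.7 cm (concave); 1/di = 1/f − 1/do → di = 44.11 cm (real image, in front of mirror)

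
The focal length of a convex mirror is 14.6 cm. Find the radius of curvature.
R = 2|f| = 29.2 cm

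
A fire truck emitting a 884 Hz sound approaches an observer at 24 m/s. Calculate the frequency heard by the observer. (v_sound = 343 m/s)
f_obs = f·v/(v − v_s) = 950.5 Hz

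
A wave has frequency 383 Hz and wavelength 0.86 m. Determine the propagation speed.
v = fλ = 329.4 m/s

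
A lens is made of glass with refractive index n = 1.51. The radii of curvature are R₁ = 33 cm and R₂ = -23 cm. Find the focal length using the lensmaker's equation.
1/f = (n − 1)(1/R₁ − 1/R₂) → f = 26.58 cm (converging lens)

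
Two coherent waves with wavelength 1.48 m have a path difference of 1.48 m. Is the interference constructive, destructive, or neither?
constructive — path difference = 1λ, a whole number of wavelengths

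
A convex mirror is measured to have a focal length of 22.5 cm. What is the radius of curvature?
R = 2|f| = 45 cm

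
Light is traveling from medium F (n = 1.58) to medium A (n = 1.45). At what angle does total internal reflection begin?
θc = arcsin(n₂/n₁) = 66.6°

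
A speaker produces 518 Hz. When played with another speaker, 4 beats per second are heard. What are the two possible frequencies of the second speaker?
f₂ = 518 ± 4 Hz → 522 Hz or 514 Hz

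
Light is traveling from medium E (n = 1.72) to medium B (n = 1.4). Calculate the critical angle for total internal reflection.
θc = arcsin(n₂/n₁) = 54.48°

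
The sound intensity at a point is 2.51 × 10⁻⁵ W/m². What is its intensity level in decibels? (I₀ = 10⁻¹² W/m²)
β = 10·log₁₀(I/I₀) = 74 dB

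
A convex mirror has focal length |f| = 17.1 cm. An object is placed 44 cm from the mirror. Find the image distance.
f = −17.1 cm (convex); 1/di = 1/f − 1/do → di = -12.31 cm (virtual image, behind mirror)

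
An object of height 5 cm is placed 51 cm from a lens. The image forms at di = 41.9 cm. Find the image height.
hi = (-di/do) × ho = -4.108 cm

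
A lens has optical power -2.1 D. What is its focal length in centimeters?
f = 1/P = -47.62 cm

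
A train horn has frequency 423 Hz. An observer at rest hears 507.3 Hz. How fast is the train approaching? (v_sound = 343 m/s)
v_s = v·(1 − f/f_obs) = 57 m/s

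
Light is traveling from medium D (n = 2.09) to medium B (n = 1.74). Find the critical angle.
θc = arcsin(n₂/n₁) = 56.36°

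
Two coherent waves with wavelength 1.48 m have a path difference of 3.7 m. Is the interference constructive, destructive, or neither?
destructive — path difference = 2.5λ, an odd multiple of λ/2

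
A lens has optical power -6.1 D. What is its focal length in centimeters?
f = 1/P = -16.39 cm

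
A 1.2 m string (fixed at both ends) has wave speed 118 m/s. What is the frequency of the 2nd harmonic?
fₙ = nv/(2L) = 98.33 Hz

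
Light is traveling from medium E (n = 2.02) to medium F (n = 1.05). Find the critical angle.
θc = arcsin(n₂/n₁) = 31.32°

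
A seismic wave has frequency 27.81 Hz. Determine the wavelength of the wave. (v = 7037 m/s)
λ = v/f = 253 m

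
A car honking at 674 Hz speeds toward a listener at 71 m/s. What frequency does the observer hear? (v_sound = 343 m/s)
f_obs = f·v/(v − v_s) = 849.9 Hz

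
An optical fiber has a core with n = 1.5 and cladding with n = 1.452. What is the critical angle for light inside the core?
θc = arcsin(n_cladding/n_core) = 75.47°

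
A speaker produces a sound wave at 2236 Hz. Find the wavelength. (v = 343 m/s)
λ = v/f = 0.1534 m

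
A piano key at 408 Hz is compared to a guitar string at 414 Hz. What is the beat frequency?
6 Hz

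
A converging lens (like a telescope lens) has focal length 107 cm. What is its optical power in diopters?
P = 1/f = 0.9346 D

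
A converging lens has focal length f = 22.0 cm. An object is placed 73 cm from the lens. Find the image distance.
1/di = 1/f − 1/do → di = 31.49 cm (real image)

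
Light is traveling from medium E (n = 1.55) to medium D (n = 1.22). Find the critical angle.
θc = arcsin(n₂/n₁) = 51.92°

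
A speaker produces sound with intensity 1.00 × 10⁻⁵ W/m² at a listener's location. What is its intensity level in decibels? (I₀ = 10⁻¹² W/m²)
β = 10·log₁₀(I/I₀) = 70 dB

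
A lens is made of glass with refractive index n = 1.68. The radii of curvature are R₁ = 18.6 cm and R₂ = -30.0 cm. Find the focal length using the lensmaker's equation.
1/f = (n − 1)(1/R₁ − 1/R₂) → f = 16.88 cm (converging lens)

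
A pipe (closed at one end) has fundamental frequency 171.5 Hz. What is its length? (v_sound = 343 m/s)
L = v/(4f₁) = 0.5 m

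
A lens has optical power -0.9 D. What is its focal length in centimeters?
f = 1/P = -111.1 cm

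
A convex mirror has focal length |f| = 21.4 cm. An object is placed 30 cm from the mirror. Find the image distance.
f = −21.4 cm (convex); 1/di = 1/f − 1/do → di = -12.49 cm (virtual image, behind mirror)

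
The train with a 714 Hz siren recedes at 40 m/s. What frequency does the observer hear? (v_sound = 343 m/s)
f_obs = f·v/(v + v_s) = 639.4 Hz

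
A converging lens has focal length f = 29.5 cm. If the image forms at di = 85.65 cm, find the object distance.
1/do = 1/f − 1/di → do = 45 cm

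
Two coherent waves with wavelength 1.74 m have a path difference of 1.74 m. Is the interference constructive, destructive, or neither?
constructive — path difference = 1λ, a whole number of wavelengths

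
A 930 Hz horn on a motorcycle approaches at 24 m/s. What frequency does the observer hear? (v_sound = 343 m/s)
f_obs = f·v/(v − v_s) = 1000 Hz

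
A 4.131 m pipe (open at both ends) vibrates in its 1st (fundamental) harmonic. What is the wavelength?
λₙ = 2L/n = 8.262 m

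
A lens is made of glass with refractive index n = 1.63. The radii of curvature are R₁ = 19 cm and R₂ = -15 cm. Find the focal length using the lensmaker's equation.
1/f = (n − 1)(1/R₁ − 1/R₂) → f = 13.31 cm (converging lens)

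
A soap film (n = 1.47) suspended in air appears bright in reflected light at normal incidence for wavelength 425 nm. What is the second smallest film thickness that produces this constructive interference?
2nt = (m − ½)λ with m = 2 → t = (m − ½)λ/(2n) = 216.8 nm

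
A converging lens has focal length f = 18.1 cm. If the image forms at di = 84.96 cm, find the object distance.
1/do = 1/f − 1/di → do = 23 cm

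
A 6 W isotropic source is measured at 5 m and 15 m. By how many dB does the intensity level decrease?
Δβ = 20·log₁₀(r₂/r₁) = 9.542 dB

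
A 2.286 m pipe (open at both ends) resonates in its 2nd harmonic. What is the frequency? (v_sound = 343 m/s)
fₙ = nv/(2L) = 150 Hz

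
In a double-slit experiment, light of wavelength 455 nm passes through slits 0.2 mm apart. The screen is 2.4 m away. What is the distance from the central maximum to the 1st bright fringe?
y = mλL/d = 5.46 mm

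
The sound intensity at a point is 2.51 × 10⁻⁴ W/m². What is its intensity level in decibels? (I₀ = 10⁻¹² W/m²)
β = 10·log₁₀(I/I₀) = 84 dB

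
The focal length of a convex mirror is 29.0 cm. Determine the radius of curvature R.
R = 2|f| = 58 cm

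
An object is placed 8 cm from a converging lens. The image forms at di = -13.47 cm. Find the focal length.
1/f = 1/do + 1/di → f = 19.7 cm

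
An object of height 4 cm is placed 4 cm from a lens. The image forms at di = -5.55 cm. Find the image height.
hi = (-di/do) × ho = 5.55 cm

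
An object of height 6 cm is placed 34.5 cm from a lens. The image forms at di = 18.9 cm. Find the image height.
hi = (-di/do) × ho = -3.287 cm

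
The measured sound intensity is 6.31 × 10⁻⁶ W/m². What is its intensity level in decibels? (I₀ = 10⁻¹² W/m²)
β = 10·log₁₀(I/I₀) = 68 dB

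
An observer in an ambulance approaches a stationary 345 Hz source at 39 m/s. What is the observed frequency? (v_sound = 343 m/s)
f_obs = f·(v + v_o)/v = 384.2 Hz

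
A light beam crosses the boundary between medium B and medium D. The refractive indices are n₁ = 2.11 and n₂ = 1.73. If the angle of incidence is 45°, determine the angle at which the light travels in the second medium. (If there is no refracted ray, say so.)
sin θ₂ = (n₁/n₂)·sin θ₁ = 0.8624 → θ₂ = 59.59°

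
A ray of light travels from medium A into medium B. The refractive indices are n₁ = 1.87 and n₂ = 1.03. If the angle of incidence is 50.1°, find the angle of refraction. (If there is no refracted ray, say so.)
sin θ₂ = (n₁/n₂)·sin θ₁ = 1.393 > 1, so there is no refracted ray — the light undergoes total internal reflection.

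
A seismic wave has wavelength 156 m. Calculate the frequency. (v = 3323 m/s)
f = v/λ = 21.3 Hz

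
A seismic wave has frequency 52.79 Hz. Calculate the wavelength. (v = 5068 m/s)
λ = v/f = 96 m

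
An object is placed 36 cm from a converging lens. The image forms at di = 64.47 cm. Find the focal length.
1/f = 1/do + 1/di → f = 23.1 cm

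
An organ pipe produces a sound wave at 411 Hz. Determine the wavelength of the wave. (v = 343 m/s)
λ = v/f = 0.8345 m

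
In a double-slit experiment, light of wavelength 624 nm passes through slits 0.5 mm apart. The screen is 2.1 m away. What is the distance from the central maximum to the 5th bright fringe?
y = mλL/d = 13.1 mm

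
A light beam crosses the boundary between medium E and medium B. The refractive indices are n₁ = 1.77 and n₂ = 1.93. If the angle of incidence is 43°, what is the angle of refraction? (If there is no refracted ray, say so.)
sin θ₂ = (n₁/n₂)·sin θ₁ = 0.6255 → θ₂ = 38.72°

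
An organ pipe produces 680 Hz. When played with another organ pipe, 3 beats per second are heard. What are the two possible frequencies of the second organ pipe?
f₂ = 680 ± 3 Hz → 683 Hz or 677 Hz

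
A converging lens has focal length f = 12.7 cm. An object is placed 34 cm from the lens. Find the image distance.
1/di = 1/f − 1/do → di = 20.27 cm (real image)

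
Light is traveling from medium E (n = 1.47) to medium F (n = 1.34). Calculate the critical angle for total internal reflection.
θc = arcsin(n₂/n₁) = 65.72°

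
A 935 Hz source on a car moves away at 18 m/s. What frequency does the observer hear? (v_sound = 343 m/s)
f_obs = f·v/(v + v_s) = 888.4 Hz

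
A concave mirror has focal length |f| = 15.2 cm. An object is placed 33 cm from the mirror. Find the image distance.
f = +15.2 cm (concave); 1/di = 1/f − 1/do → di = 28.18 cm (real image, in front of mirror)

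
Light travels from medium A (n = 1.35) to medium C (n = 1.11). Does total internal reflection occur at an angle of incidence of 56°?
θc = arcsin(n₂/n₁) = 55.31°; 56° > θc, so yes — total internal reflection.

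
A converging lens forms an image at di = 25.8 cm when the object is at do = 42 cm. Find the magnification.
M = −di/do = -0.6143 (inverted image)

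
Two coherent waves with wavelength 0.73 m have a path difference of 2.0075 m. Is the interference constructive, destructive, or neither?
neither (partial) — path difference = 2.75λ, neither a whole number of wavelengths nor an odd multiple of λ/2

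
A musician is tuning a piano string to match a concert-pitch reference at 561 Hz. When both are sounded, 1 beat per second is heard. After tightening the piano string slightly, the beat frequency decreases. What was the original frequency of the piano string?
560 Hz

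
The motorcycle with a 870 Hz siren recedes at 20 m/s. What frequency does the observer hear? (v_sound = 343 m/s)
f_obs = f·v/(v + v_s) = 822.1 Hz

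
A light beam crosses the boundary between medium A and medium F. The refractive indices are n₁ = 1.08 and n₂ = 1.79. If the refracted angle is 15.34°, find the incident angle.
sin θ₁ = (n₂/n₁)·sin θ₂ → θ₁ = 26.01°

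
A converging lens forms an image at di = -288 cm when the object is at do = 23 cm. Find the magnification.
M = −di/do = 12.52 (upright image)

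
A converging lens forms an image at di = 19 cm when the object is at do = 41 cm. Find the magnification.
M = −di/do = -0.4634 (inverted image)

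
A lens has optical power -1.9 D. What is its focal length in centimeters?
f = 1/P = -52.63 cm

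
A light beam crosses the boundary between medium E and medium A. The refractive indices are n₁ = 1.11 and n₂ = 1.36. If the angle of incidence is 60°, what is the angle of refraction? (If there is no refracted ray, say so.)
sin θ₂ = (n₁/n₂)·sin θ₁ = 0.7068 → θ₂ = 44.98°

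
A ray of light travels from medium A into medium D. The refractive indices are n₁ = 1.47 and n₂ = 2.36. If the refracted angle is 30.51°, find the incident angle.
sin θ₁ = (n₂/n₁)·sin θ₂ → θ₁ = 54.59°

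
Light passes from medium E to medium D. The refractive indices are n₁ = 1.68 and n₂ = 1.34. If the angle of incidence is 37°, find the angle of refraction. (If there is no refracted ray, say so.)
sin θ₂ = (n₁/n₂)·sin θ₁ = 0.7545 → θ₂ = 48.98°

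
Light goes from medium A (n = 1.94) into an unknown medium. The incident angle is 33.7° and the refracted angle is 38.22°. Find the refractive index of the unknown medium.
n₂ = n₁·sin θ₁ / sin θ₂ = 1.74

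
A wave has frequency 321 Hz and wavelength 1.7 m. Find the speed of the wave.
v = fλ = 545.7 m/s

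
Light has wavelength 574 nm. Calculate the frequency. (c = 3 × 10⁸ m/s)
f = c/λ = 5.226 × 10¹⁴ Hz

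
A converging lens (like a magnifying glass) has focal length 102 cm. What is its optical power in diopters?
P = 1/f = 0.9804 D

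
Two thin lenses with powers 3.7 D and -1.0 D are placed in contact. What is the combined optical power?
P_total = P₁ + P₂ = 2.7 D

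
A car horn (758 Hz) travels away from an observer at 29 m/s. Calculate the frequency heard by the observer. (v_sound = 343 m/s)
f_obs = f·v/(v + v_s) = 698.9 Hz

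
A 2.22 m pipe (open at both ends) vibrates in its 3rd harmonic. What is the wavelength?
λₙ = 2L/n = 1.48 m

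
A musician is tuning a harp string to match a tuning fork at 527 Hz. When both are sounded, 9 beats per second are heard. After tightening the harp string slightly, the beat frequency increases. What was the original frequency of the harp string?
536 Hz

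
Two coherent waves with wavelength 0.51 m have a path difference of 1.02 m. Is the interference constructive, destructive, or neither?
constructive — path difference = 2λ, a whole number of wavelengths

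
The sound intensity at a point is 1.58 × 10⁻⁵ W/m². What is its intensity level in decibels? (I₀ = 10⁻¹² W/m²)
β = 10·log₁₀(I/I₀) = 71.99 dB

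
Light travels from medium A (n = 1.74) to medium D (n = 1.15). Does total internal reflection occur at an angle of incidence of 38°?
θc = arcsin(n₂/n₁) = 41.37°; 38° < θc, so no — the ray refracts.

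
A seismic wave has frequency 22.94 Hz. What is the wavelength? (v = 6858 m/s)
λ = v/f = 299 m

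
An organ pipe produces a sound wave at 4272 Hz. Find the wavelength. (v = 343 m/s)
λ = v/f = 0.08029 m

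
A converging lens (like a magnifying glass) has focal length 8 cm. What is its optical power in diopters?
P = 1/f = 12.5 D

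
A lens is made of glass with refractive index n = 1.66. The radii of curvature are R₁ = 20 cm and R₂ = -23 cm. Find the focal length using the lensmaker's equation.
1/f = (n − 1)(1/R₁ − 1/R₂) → f = 16.21 cm (converging lens)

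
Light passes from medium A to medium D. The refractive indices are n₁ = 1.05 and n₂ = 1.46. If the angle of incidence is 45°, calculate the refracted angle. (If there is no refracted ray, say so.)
sin θ₂ = (n₁/n₂)·sin θ₁ = 0.5085 → θ₂ = 30.57°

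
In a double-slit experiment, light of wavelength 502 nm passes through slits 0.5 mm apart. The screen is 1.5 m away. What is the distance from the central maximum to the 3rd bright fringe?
y = mλL/d = 4.518 mm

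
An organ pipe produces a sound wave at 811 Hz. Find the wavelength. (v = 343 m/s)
λ = v/f = 0.4229 m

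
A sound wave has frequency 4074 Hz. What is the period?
T = 1/f = 2.455 × 10⁻⁴ s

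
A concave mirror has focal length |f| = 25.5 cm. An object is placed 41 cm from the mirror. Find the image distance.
f = +25.5 cm (concave); 1/di = 1/f − 1/do → di = 67.45 cm (real image, in front of mirror)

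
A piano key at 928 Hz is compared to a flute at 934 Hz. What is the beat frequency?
6 Hz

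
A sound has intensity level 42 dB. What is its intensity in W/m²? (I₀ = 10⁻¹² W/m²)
I = I₀·10^(β/10) = 1.58 × 10⁻⁸ W/m²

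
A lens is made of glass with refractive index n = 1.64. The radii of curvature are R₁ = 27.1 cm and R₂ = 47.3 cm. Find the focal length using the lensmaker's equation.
1/f = (n − 1)(1/R₁ − 1/R₂) → f = 99.15 cm (converging lens)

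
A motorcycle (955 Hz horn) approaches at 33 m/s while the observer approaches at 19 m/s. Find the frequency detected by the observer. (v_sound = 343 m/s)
f_obs = f·(v + v_o)/(v − v_s) = 1115 Hz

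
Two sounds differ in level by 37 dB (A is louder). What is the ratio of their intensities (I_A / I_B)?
I_A/I_B = 10^(Δβ/10) = 5012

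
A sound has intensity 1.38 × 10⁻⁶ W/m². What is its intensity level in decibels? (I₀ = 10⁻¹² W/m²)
β = 10·log₁₀(I/I₀) = 61.4 dB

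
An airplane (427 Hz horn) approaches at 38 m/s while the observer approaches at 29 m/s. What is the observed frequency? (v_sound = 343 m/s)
f_obs = f·(v + v_o)/(v − v_s) = 520.8 Hz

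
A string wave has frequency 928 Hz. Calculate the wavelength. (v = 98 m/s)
λ = v/f = 0.1056 m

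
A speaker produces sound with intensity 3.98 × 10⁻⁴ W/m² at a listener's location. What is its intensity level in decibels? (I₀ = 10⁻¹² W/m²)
β = 10·log₁₀(I/I₀) = 86 dB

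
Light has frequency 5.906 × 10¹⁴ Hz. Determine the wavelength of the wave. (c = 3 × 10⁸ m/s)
λ = c/f = 508 nm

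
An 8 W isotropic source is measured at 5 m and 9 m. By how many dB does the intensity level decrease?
Δβ = 20·log₁₀(r₂/r₁) = 5.105 dB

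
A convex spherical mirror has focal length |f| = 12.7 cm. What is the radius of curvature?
R = 2|f| = 25.4 cm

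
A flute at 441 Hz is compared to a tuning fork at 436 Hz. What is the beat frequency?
5 Hz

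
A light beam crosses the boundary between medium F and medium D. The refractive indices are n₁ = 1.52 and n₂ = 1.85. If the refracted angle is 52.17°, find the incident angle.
sin θ₁ = (n₂/n₁)·sin θ₂ → θ₁ = 74.01°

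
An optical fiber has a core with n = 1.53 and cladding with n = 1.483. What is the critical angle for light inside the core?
θc = arcsin(n_cladding/n_core) = 75.76°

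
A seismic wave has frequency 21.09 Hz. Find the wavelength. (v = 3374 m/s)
λ = v/f = 160 m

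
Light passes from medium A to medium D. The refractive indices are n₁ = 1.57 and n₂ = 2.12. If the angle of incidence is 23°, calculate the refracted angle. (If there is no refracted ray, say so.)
sin θ₂ = (n₁/n₂)·sin θ₁ = 0.2894 → θ₂ = 16.82°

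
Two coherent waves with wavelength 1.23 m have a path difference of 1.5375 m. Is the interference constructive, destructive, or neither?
neither (partial) — path difference = 1.25λ, neither a whole number of wavelengths nor an odd multiple of λ/2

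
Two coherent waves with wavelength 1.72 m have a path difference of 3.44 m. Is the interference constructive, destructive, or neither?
constructive — path difference = 2λ, a whole number of wavelengths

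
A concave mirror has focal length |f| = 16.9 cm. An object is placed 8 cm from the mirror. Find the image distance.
f = +16.9 cm (concave); 1/di = 1/f − 1/do → di = -15.19 cm (virtual image, behind mirror)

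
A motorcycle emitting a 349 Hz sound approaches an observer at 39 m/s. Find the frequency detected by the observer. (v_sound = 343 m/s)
f_obs = f·v/(v − v_s) = 393.8 Hz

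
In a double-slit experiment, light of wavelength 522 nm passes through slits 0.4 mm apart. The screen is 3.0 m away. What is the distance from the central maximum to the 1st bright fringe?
y = mλL/d = 3.915 mm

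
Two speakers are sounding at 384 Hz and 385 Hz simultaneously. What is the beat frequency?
1 Hz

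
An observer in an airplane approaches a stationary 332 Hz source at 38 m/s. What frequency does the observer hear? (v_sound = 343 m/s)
f_obs = f·(v + v_o)/v = 368.8 Hz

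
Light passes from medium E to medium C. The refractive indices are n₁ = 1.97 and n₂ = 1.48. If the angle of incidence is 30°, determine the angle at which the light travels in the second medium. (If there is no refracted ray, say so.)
sin θ₂ = (n₁/n₂)·sin θ₁ = 0.6655 → θ₂ = 41.72°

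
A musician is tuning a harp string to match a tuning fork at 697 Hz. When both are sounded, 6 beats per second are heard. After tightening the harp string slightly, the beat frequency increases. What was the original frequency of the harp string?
703 Hz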